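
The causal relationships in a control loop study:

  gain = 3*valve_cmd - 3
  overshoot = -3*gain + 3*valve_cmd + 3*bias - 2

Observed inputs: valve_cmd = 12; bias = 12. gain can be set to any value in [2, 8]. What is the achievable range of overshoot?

46 to 64

Intervening on gain fixes its value directly, overriding its dependence on valve_cmd.
Substituting into the overshoot equation gives overshoot = -3*gain + 70.
Linear in gain, so extremes are at the endpoints: gain = 2 gives overshoot = 64; gain = 8 gives overshoot = 46.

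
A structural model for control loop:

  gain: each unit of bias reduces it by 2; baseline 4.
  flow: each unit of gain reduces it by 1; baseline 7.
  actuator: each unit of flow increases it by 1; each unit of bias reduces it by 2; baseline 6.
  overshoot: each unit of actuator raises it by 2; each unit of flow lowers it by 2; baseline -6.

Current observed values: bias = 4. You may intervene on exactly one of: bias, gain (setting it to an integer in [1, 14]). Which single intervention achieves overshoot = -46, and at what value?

set bias = 13

Intervening on bias: with other inputs at their observed values, overshoot = -4*bias + 6. Solving for -46 gives bias = 13, within [1, 14].
Intervening on gain: the paths from gain to overshoot cancel (net effect zero), leaving overshoot = -10; -46 is unreachable this way.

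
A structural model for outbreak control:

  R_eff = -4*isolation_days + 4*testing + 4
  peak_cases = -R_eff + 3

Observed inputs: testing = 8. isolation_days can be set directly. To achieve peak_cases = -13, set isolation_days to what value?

Substituting into the R_eff equation gives R_eff = -4*isolation_days + 36.
peak_cases becomes 4*isolation_days - 33.
Solve 4*isolation_days - 33 = -13: isolation_days = (-13 + 33) / 4 = 5.

isolation_days = 5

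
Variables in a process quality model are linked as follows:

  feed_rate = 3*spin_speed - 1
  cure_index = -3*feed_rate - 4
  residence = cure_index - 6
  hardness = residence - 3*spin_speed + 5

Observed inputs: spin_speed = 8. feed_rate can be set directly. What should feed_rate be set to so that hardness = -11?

feed_rate = -6

Intervening on feed_rate fixes its value directly, overriding its dependence on spin_speed.
Substituting into the residence equation gives residence = -3*feed_rate - 10.
Substituting into the hardness equation gives hardness = -3*feed_rate - 29.
Solve -3*feed_rate - 29 = -11: feed_rate = (-11 + 29) / -3 = -6.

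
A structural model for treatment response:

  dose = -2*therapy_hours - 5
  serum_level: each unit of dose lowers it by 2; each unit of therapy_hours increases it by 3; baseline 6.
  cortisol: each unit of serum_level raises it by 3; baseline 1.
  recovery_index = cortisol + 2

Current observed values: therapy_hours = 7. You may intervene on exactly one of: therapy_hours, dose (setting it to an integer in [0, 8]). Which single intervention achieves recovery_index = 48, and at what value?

Intervening on therapy_hours: recovery_index = 21*therapy_hours + 51. Reaching 48 requires therapy_hours = -1/7, not an integer.
Intervening on dose: with other inputs at their observed values, recovery_index = -6*dose + 84. Solving for 48 gives dose = 6, within [0, 8].

set dose = 6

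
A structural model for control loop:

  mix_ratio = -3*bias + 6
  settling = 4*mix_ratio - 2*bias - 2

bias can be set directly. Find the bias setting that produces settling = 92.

bias = -5

Substituting into the settling equation gives settling = -14*bias + 22.
Solve -14*bias + 22 = 92: bias = (92 - 22) / -14 = -5.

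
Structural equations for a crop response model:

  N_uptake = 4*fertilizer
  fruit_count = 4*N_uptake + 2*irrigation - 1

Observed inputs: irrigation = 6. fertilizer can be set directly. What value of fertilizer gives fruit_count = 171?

Substituting into the fruit_count equation gives fruit_count = 16*fertilizer + 11.
Solve 16*fertilizer + 11 = 171: fertilizer = (171 - 11) / 16 = 10.

fertilizer = 10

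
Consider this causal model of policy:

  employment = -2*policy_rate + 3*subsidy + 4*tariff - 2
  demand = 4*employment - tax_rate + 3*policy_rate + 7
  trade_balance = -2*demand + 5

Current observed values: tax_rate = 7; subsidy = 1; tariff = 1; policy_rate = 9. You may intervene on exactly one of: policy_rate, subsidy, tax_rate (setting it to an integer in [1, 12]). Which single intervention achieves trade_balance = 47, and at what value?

set tax_rate = 3

Intervening on policy_rate: trade_balance = 10*policy_rate - 35. Reaching 47 requires policy_rate = 41/5, not an integer.
Intervening on subsidy: trade_balance = -24*subsidy + 79. Reaching 47 requires subsidy = 4/3, not an integer.
Intervening on tax_rate: with other inputs at their observed values, trade_balance = 2*tax_rate + 41. Solving for 47 gives tax_rate = 3, within [1, 12].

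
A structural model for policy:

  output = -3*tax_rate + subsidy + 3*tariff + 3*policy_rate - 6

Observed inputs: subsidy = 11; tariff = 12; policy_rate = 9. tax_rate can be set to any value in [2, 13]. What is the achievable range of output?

Substituting into the output equation gives output = -3*tax_rate + 68.
Linear in tax_rate, so extremes are at the endpoints: tax_rate = 2 gives output = 62; tax_rate = 13 gives output = 29.

29 to 62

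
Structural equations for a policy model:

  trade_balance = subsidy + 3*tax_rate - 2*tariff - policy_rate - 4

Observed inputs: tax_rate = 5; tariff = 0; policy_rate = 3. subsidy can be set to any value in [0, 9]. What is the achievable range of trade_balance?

Substituting into the trade_balance equation gives trade_balance = subsidy + 8.
Linear in subsidy, so extremes are at the endpoints: subsidy = 0 gives trade_balance = 8; subsidy = 9 gives trade_balance = 17.

8 to 17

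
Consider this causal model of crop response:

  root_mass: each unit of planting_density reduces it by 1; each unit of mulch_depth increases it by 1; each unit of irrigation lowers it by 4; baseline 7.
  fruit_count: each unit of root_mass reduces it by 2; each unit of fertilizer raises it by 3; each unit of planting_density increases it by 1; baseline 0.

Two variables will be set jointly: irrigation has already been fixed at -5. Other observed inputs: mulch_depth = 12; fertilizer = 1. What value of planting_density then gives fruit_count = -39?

planting_density = 12

With irrigation held at -5:
Substituting into the root_mass equation gives root_mass = -planting_density + 39.
Substituting into the fruit_count equation gives fruit_count = 3*planting_density - 75.
Solve 3*planting_density - 75 = -39: planting_density = (-39 + 75) / 3 = 12.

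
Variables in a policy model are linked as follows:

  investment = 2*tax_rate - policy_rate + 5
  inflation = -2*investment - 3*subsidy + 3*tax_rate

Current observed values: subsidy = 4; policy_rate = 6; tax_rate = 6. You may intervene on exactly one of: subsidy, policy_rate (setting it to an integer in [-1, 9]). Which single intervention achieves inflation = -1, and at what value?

Intervening on subsidy: with other inputs at their observed values, inflation = -3*subsidy - 4. Solving for -1 gives subsidy = -1, within [-1, 9].
Intervening on policy_rate: inflation = 2*policy_rate - 28. Reaching -1 requires policy_rate = 27/2, not an integer.

set subsidy = -1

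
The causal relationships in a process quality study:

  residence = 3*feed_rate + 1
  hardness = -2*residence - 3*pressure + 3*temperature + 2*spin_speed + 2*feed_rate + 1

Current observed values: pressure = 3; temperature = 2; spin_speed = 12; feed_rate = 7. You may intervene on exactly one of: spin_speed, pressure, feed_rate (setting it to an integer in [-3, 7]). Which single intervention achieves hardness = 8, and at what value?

Intervening on spin_speed: hardness = 2*spin_speed - 32. Reaching 8 requires spin_speed = 20, outside [-3, 7].
Intervening on pressure: hardness = -3*pressure + 1. Reaching 8 requires pressure = -7/3, not an integer.
Intervening on feed_rate: with other inputs at their observed values, hardness = -4*feed_rate + 20. Solving for 8 gives feed_rate = 3, within [-3, 7].

set feed_rate = 3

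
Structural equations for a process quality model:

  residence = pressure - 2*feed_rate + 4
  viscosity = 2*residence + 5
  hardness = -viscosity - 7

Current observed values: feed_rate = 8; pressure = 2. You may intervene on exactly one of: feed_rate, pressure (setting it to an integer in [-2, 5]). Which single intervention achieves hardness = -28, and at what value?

set feed_rate = -1

Intervening on feed_rate: with other inputs at their observed values, hardness = 4*feed_rate - 24. Solving for -28 gives feed_rate = -1, within [-2, 5].
Intervening on pressure: hardness = -2*pressure + 12. Reaching -28 requires pressure = 20, outside [-2, 5].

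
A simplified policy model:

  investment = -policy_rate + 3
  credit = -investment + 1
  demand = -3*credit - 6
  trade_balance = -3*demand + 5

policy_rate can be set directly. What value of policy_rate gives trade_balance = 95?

Substituting into the credit equation gives credit = policy_rate - 2.
Substituting into the demand equation gives demand = -3*policy_rate.
trade_balance becomes 9*policy_rate + 5.
Solve 9*policy_rate + 5 = 95: policy_rate = (95 - 5) / 9 = 10.

policy_rate = 10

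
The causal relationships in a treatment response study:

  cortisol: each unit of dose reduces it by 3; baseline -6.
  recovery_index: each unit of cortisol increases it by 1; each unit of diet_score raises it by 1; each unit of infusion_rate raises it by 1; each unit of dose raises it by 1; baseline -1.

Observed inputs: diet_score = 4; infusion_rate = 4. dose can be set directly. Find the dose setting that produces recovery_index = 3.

Substituting into the recovery_index equation gives recovery_index = -2*dose + 1.
Solve -2*dose + 1 = 3: dose = (3 - 1) / -2 = -1.

dose = -1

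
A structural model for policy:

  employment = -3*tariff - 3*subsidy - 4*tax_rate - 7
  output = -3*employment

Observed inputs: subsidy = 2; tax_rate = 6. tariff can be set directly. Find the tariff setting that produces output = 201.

Substituting into the employment equation gives employment = -3*tariff - 37.
Substituting into the output equation gives output = 9*tariff + 111.
Solve 9*tariff + 111 = 201: tariff = (201 - 111) / 9 = 10.

tariff = 10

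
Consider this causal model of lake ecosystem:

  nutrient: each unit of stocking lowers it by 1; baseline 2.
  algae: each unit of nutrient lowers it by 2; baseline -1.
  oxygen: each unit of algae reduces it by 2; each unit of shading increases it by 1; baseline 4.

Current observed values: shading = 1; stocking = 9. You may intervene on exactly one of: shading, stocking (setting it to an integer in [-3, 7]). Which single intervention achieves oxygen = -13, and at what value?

set stocking = 7

Intervening on shading: oxygen = shading - 22. Reaching -13 requires shading = 9, outside [-3, 7].
Intervening on stocking: with other inputs at their observed values, oxygen = -4*stocking + 15. Solving for -13 gives stocking = 7, within [-3, 7].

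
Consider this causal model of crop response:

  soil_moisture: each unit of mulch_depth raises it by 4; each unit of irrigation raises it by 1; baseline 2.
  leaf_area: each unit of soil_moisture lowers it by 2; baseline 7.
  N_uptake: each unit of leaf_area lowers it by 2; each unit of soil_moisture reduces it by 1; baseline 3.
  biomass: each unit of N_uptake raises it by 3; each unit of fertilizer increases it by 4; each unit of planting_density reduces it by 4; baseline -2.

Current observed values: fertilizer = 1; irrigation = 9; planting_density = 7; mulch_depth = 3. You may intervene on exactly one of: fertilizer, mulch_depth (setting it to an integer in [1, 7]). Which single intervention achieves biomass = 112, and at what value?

Intervening on fertilizer: biomass = 4*fertilizer + 144. Reaching 112 requires fertilizer = -8, outside [1, 7].
Intervening on mulch_depth: with other inputs at their observed values, biomass = 36*mulch_depth + 40. Solving for 112 gives mulch_depth = 2, within [1, 7].

set mulch_depth = 2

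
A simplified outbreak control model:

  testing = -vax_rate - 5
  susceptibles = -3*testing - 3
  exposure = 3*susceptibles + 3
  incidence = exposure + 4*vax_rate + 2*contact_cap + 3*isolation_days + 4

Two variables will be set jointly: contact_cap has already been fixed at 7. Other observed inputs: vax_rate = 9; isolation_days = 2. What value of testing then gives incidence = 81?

With contact_cap held at 7:
Intervening on testing fixes its value directly, overriding its dependence on vax_rate.
Substituting into the exposure equation gives exposure = -9*testing - 6.
Substituting into the incidence equation gives incidence = -9*testing + 54.
Solve -9*testing + 54 = 81: testing = (81 - 54) / -9 = -3.

testing = -3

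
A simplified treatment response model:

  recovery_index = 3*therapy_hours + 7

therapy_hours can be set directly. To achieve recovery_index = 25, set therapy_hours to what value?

therapy_hours = 6

Solve 3*therapy_hours + 7 = 25: therapy_hours = (25 - 7) / 3 = 6.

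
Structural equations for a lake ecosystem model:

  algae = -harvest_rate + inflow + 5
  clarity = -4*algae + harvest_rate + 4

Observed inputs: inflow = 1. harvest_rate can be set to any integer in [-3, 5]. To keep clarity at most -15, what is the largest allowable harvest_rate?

harvest_rate = 1

Substituting into the algae equation gives algae = -harvest_rate + 6.
Substituting into the clarity equation gives clarity = 5*harvest_rate - 20.
Require 5*harvest_rate - 20 ≤ -15, so harvest_rate ≤ 1.
The largest integer in [-3, 5] satisfying this is 1.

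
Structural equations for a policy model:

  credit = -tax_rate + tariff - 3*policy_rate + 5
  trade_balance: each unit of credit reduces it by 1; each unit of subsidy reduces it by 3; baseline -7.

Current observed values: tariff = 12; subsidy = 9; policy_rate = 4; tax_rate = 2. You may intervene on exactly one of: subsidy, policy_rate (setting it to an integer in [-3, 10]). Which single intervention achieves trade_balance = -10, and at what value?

Intervening on subsidy: with other inputs at their observed values, trade_balance = -3*subsidy - 10. Solving for -10 gives subsidy = 0, within [-3, 10].
Intervening on policy_rate: trade_balance = 3*policy_rate - 49. Reaching -10 requires policy_rate = 13, outside [-3, 10].

set subsidy = 0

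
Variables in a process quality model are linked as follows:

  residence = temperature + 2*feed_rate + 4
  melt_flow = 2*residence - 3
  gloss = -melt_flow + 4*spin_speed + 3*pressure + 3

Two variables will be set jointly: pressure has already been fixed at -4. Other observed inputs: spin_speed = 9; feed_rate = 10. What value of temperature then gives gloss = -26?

With pressure held at -4:
Substituting into the residence equation gives residence = temperature + 24.
melt_flow becomes 2*temperature + 45.
Substituting into the gloss equation gives gloss = -2*temperature - 18.
Solve -2*temperature - 18 = -26: temperature = (-26 + 18) / -2 = 4.

temperature = 4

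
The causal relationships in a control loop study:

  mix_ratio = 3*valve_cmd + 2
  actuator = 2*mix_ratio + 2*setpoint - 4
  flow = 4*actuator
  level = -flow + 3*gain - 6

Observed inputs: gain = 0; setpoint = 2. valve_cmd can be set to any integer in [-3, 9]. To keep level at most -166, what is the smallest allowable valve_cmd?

valve_cmd = 6

Substituting into the actuator equation gives actuator = 6*valve_cmd + 4.
Substituting into the flow equation gives flow = 24*valve_cmd + 16.
So level = -24*valve_cmd - 22.
Require -24*valve_cmd - 22 ≤ -166, so valve_cmd ≥ 6.
The smallest integer in [-3, 9] satisfying this is 6.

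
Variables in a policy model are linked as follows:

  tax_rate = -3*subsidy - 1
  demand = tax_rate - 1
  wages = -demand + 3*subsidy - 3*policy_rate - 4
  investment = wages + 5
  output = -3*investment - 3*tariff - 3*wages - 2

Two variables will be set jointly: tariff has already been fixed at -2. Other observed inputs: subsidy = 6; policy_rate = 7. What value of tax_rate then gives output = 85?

With tariff held at -2:
Intervening on tax_rate fixes its value directly, overriding its dependence on subsidy.
Substituting into the wages equation gives wages = -tax_rate - 6.
Substituting into the investment equation gives investment = -tax_rate - 1.
So output = 6*tax_rate + 25.
Solve 6*tax_rate + 25 = 85: tax_rate = (85 - 25) / 6 = 10.

tax_rate = 10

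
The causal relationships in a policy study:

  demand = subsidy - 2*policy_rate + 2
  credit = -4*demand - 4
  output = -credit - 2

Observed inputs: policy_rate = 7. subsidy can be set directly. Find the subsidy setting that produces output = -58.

subsidy = -3

Substituting into the demand equation gives demand = subsidy - 12.
credit becomes -4*subsidy + 44.
Substituting into the output equation gives output = 4*subsidy - 46.
Solve 4*subsidy - 46 = -58: subsidy = (-58 + 46) / 4 = -3.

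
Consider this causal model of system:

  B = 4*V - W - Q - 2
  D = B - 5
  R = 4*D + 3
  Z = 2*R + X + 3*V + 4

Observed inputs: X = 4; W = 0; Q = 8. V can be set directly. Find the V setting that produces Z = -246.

V = -4

Substituting into the B equation gives B = 4*V - 10.
Substituting into the D equation gives D = 4*V - 15.
Substituting into the R equation gives R = 16*V - 57.
Substituting into the Z equation gives Z = 35*V - 106.
Solve 35*V - 106 = -246: V = (-246 + 106) / 35 = -4.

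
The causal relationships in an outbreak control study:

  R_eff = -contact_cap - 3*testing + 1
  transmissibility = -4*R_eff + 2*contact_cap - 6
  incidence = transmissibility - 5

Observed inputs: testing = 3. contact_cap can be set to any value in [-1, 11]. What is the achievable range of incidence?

15 to 87

Substituting into the R_eff equation gives R_eff = -contact_cap - 8.
Substituting into the transmissibility equation gives transmissibility = 6*contact_cap + 26.
incidence becomes 6*contact_cap + 21.
Linear in contact_cap, so extremes are at the endpoints: contact_cap = -1 gives incidence = 15; contact_cap = 11 gives incidence = 87.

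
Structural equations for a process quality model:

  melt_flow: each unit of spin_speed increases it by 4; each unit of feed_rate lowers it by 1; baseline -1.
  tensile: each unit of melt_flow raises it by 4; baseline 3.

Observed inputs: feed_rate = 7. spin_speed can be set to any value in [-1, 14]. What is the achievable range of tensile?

Substituting into the melt_flow equation gives melt_flow = 4*spin_speed - 8.
So tensile = 16*spin_speed - 29.
Linear in spin_speed, so extremes are at the endpoints: spin_speed = -1 gives tensile = -45; spin_speed = 14 gives tensile = 195.

-45 to 195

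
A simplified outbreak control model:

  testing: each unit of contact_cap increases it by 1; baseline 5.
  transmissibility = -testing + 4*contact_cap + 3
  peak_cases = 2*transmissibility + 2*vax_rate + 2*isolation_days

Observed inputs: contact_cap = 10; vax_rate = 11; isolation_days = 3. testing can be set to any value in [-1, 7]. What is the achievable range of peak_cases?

Intervening on testing fixes its value directly, overriding its dependence on contact_cap.
Substituting into the transmissibility equation gives transmissibility = -testing + 43.
Substituting into the peak_cases equation gives peak_cases = -2*testing + 114.
Linear in testing, so extremes are at the endpoints: testing = -1 gives peak_cases = 116; testing = 7 gives peak_cases = 100.

100 to 116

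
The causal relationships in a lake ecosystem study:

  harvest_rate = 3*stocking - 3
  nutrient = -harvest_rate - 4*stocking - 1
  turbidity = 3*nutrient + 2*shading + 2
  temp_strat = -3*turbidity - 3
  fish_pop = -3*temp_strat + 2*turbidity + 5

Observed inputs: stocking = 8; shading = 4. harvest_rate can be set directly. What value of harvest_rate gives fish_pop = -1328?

Intervening on harvest_rate fixes its value directly, overriding its dependence on stocking.
Substituting into the nutrient equation gives nutrient = -harvest_rate - 33.
Substituting into the turbidity equation gives turbidity = -3*harvest_rate - 89.
This gives temp_strat = 9*harvest_rate + 264.
Substituting into the fish_pop equation gives fish_pop = -33*harvest_rate - 965.
Solve -33*harvest_rate - 965 = -1328: harvest_rate = (-1328 + 965) / -33 = 11.

harvest_rate = 11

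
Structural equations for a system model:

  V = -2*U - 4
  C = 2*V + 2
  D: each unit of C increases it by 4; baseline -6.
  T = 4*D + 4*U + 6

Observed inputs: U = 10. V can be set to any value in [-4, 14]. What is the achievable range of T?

-74 to 502

Intervening on V fixes its value directly, overriding its dependence on U.
Substituting into the D equation gives D = 8*V + 2.
This gives T = 32*V + 54.
Linear in V, so extremes are at the endpoints: V = -4 gives T = -74; V = 14 gives T = 502.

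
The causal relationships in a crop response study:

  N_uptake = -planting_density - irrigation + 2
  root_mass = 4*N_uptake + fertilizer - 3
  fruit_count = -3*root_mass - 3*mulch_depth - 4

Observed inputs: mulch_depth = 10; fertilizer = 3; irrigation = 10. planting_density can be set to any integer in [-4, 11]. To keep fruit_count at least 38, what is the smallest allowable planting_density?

planting_density = -2

Substituting into the N_uptake equation gives N_uptake = -planting_density - 8.
Substituting into the root_mass equation gives root_mass = -4*planting_density - 32.
So fruit_count = 12*planting_density + 62.
Require 12*planting_density + 62 ≥ 38, so planting_density ≥ -2.
The smallest integer in [-4, 11] satisfying this is -2.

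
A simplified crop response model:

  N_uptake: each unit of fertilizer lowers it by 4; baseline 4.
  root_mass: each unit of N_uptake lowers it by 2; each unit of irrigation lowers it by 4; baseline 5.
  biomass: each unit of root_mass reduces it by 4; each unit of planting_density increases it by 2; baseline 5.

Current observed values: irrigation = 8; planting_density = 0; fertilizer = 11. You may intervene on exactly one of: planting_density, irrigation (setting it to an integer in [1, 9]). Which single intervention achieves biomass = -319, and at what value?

Intervening on planting_density: biomass = 2*planting_density - 207. Reaching -319 requires planting_density = -56, outside [1, 9].
Intervening on irrigation: with other inputs at their observed values, biomass = 16*irrigation - 335. Solving for -319 gives irrigation = 1, within [1, 9].

set irrigation = 1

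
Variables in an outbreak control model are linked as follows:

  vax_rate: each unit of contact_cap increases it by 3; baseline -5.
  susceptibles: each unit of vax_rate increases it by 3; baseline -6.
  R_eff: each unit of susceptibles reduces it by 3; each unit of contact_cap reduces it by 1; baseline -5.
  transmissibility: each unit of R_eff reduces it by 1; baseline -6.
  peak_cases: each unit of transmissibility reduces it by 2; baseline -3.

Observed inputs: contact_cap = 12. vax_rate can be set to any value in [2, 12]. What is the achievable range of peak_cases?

Intervening on vax_rate fixes its value directly, overriding its dependence on contact_cap.
Substituting into the R_eff equation gives R_eff = -9*vax_rate + 1.
Substituting into the transmissibility equation gives transmissibility = 9*vax_rate - 7.
Substituting into the peak_cases equation gives peak_cases = -18*vax_rate + 11.
Linear in vax_rate, so extremes are at the endpoints: vax_rate = 2 gives peak_cases = -25; vax_rate = 12 gives peak_cases = -205.

-205 to -25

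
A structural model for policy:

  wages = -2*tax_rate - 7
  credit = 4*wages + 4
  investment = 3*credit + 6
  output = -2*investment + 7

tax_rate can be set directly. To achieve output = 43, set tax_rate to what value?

tax_rate = -2

Substituting into the credit equation gives credit = -8*tax_rate - 24.
Substituting into the investment equation gives investment = -24*tax_rate - 66.
output becomes 48*tax_rate + 139.
Solve 48*tax_rate + 139 = 43: tax_rate = (43 - 139) / 48 = -2.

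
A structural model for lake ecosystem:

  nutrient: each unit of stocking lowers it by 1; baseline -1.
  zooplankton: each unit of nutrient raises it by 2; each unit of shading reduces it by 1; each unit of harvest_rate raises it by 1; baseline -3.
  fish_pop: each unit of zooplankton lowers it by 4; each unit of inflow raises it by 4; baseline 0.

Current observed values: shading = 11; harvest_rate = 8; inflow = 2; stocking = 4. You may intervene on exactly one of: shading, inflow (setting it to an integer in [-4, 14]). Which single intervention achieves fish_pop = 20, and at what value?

Intervening on shading: with other inputs at their observed values, fish_pop = 4*shading + 28. Solving for 20 gives shading = -2, within [-4, 14].
Intervening on inflow: fish_pop = 4*inflow + 64. Reaching 20 requires inflow = -11, outside [-4, 14].

set shading = -2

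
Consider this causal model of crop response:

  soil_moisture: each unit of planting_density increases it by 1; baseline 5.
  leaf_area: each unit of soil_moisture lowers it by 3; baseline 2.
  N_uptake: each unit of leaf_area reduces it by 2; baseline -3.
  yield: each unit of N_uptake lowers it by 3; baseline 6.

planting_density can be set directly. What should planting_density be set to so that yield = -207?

planting_density = 8

Substituting into the leaf_area equation gives leaf_area = -3*planting_density - 13.
Substituting into the N_uptake equation gives N_uptake = 6*planting_density + 23.
So yield = -18*planting_density - 63.
Solve -18*planting_density - 63 = -207: planting_density = (-207 + 63) / -18 = 8.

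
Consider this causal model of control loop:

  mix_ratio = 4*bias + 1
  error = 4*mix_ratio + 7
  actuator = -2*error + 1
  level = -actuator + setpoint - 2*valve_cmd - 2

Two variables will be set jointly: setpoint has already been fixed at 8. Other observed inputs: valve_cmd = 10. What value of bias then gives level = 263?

With setpoint held at 8:
Substituting into the error equation gives error = 16*bias + 11.
This gives actuator = -32*bias - 21.
Substituting into the level equation gives level = 32*bias + 7.
Solve 32*bias + 7 = 263: bias = (263 - 7) / 32 = 8.

bias = 8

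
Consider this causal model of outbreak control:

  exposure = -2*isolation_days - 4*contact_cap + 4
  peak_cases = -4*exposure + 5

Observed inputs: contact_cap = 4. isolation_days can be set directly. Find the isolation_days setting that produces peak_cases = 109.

Substituting into the exposure equation gives exposure = -2*isolation_days - 12.
This gives peak_cases = 8*isolation_days + 53.
Solve 8*isolation_days + 53 = 109: isolation_days = (109 - 53) / 8 = 7.

isolation_days = 7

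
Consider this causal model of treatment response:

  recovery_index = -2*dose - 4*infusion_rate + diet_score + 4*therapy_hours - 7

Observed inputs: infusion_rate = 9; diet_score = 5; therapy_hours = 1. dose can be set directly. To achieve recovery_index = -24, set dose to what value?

Substituting into the recovery_index equation gives recovery_index = -2*dose - 34.
Solve -2*dose - 34 = -24: dose = (-24 + 34) / -2 = -5.

dose = -5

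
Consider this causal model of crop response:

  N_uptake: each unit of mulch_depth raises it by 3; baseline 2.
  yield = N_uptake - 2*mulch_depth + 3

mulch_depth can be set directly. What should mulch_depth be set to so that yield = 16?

mulch_depth = 11

Substituting into the yield equation gives yield = mulch_depth + 5.
Solve mulch_depth + 5 = 16: mulch_depth = (16 - 5) / 1 = 11.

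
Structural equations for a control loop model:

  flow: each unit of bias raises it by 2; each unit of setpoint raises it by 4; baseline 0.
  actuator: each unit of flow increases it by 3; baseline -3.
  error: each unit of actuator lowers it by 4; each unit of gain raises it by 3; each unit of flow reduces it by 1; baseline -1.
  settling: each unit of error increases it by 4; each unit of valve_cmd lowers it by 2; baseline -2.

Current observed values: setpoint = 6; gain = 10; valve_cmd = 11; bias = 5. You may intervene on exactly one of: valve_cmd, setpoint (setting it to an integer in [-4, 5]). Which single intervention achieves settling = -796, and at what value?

set setpoint = 2

Intervening on valve_cmd: settling = -2*valve_cmd - 1606. Reaching -796 requires valve_cmd = -405, outside [-4, 5].
Intervening on setpoint: with other inputs at their observed values, settling = -208*setpoint - 380. Solving for -796 gives setpoint = 2, within [-4, 5].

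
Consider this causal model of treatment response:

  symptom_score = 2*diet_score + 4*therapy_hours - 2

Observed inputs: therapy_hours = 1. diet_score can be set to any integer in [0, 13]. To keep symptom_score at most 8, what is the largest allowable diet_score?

Substituting into the symptom_score equation gives symptom_score = 2*diet_score + 2.
Require 2*diet_score + 2 ≤ 8, so diet_score ≤ 3.
The largest integer in [0, 13] satisfying this is 3.

diet_score = 3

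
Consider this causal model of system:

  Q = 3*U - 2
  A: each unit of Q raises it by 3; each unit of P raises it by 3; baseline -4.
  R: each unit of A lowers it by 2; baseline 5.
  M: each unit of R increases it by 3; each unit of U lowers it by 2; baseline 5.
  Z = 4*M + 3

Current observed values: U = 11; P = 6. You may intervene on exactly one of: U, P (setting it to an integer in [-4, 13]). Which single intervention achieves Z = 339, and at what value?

set U = -2

Intervening on U: with other inputs at their observed values, Z = -224*U - 109. Solving for 339 gives U = -2, within [-4, 13].
Intervening on P: Z = -72*P - 2141. Reaching 339 requires P = -310/9, not an integer.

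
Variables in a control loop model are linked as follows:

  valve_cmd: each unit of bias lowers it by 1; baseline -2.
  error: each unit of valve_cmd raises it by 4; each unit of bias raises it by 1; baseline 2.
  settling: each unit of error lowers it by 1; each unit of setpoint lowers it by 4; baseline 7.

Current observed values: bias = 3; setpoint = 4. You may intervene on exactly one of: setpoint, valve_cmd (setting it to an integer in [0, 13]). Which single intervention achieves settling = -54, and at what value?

set valve_cmd = 10

Intervening on setpoint: settling = -4*setpoint + 22. Reaching -54 requires setpoint = 19, outside [0, 13].
Intervening on valve_cmd: with other inputs at their observed values, settling = -4*valve_cmd - 14. Solving for -54 gives valve_cmd = 10, within [0, 13].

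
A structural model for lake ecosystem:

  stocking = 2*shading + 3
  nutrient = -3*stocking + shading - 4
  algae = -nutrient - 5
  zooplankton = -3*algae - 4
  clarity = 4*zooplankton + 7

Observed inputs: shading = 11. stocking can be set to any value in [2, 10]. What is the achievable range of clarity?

-225 to 63

Intervening on stocking fixes its value directly, overriding its dependence on shading.
Substituting into the nutrient equation gives nutrient = -3*stocking + 7.
So algae = 3*stocking - 12.
Substituting into the zooplankton equation gives zooplankton = -9*stocking + 32.
This gives clarity = -36*stocking + 135.
Linear in stocking, so extremes are at the endpoints: stocking = 2 gives clarity = 63; stocking = 10 gives clarity = -225.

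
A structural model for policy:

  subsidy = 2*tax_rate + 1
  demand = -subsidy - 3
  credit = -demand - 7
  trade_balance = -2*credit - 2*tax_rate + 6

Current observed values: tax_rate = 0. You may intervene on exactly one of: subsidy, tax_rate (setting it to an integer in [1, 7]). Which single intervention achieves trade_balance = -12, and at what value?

Intervening on subsidy: trade_balance = -2*subsidy + 14. Reaching -12 requires subsidy = 13, outside [1, 7].
Intervening on tax_rate: with other inputs at their observed values, trade_balance = -6*tax_rate + 12. Solving for -12 gives tax_rate = 4, within [1, 7].

set tax_rate = 4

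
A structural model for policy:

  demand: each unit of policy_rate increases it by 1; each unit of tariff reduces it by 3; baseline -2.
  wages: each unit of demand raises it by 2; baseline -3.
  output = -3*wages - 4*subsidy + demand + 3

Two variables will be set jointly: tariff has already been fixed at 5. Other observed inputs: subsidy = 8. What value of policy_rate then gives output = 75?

policy_rate = -2

With tariff held at 5:
Substituting into the demand equation gives demand = policy_rate - 17.
Substituting into the wages equation gives wages = 2*policy_rate - 37.
This gives output = -5*policy_rate + 65.
Solve -5*policy_rate + 65 = 75: policy_rate = (75 - 65) / -5 = -2.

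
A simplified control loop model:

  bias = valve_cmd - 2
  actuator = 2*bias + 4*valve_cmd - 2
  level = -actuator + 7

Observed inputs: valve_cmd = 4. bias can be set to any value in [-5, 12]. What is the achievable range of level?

Intervening on bias fixes its value directly, overriding its dependence on valve_cmd.
Substituting into the actuator equation gives actuator = 2*bias + 14.
Substituting into the level equation gives level = -2*bias - 7.
Linear in bias, so extremes are at the endpoints: bias = -5 gives level = 3; bias = 12 gives level = -31.

-31 to 3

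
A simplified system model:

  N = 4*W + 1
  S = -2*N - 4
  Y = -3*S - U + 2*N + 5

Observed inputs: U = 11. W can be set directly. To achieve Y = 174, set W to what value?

W = 5

Substituting into the S equation gives S = -8*W - 6.
Substituting into the Y equation gives Y = 32*W + 14.
Solve 32*W + 14 = 174: W = (174 - 14) / 32 = 5.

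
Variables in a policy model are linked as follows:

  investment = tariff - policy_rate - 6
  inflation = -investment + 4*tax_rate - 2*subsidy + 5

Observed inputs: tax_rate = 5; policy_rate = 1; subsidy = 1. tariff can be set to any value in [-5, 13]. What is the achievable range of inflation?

17 to 35

Substituting into the investment equation gives investment = tariff - 7.
This gives inflation = -tariff + 30.
Linear in tariff, so extremes are at the endpoints: tariff = -5 gives inflation = 35; tariff = 13 gives inflation = 17.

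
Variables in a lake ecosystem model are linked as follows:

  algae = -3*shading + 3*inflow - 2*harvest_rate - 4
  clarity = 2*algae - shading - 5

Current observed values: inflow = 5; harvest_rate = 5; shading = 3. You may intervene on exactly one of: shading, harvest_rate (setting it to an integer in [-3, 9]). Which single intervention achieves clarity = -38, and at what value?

Intervening on shading: with other inputs at their observed values, clarity = -7*shading - 3. Solving for -38 gives shading = 5, within [-3, 9].
Intervening on harvest_rate: clarity = -4*harvest_rate - 4. Reaching -38 requires harvest_rate = 17/2, not an integer.

set shading = 5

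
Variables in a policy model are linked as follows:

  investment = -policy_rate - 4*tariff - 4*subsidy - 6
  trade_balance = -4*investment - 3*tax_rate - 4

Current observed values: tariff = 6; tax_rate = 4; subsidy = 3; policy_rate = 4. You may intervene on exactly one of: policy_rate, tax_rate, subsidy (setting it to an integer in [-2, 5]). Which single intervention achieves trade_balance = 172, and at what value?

set policy_rate = 5

Intervening on policy_rate: with other inputs at their observed values, trade_balance = 4*policy_rate + 152. Solving for 172 gives policy_rate = 5, within [-2, 5].
Intervening on tax_rate: trade_balance = -3*tax_rate + 180. Reaching 172 requires tax_rate = 8/3, not an integer.
Intervening on subsidy: trade_balance = 16*subsidy + 120. Reaching 172 requires subsidy = 13/4, not an integer.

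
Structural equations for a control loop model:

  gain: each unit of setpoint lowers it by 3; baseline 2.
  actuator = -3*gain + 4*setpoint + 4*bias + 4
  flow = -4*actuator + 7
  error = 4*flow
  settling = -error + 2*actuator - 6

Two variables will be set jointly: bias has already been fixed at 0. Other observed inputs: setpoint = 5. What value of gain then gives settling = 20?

gain = 7

With bias held at 0:
Intervening on gain fixes its value directly, overriding its dependence on setpoint.
Substituting into the actuator equation gives actuator = -3*gain + 24.
flow becomes 12*gain - 89.
Substituting into the error equation gives error = 48*gain - 356.
This gives settling = -54*gain + 398.
Solve -54*gain + 398 = 20: gain = (20 - 398) / -54 = 7.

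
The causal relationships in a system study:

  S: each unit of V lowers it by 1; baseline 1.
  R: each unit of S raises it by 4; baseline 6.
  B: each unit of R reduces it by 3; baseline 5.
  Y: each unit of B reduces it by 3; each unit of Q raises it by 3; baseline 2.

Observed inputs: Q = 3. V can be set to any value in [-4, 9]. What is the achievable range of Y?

Substituting into the R equation gives R = -4*V + 10.
Substituting into the B equation gives B = 12*V - 25.
Substituting into the Y equation gives Y = -36*V + 86.
Linear in V, so extremes are at the endpoints: V = -4 gives Y = 230; V = 9 gives Y = -238.

-238 to 230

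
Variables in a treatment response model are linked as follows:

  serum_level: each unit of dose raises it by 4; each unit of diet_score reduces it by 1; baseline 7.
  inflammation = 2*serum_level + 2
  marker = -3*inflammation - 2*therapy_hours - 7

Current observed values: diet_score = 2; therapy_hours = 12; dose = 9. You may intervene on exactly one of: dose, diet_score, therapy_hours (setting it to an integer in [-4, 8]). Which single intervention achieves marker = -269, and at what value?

set therapy_hours = 5

Intervening on dose: marker = -24*dose - 67. Reaching -269 requires dose = 101/12, not an integer.
Intervening on diet_score: marker = 6*diet_score - 295. Reaching -269 requires diet_score = 13/3, not an integer.
Intervening on therapy_hours: with other inputs at their observed values, marker = -2*therapy_hours - 259. Solving for -269 gives therapy_hours = 5, within [-4, 8].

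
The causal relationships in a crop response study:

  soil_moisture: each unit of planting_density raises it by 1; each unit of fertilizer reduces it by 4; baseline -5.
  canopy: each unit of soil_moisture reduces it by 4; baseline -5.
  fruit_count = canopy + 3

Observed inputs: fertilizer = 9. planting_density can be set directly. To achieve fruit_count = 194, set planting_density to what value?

Substituting into the soil_moisture equation gives soil_moisture = planting_density - 41.
Substituting into the canopy equation gives canopy = -4*planting_density + 159.
Substituting into the fruit_count equation gives fruit_count = -4*planting_density + 162.
Solve -4*planting_density + 162 = 194: planting_density = (194 - 162) / -4 = -8.

planting_density = -8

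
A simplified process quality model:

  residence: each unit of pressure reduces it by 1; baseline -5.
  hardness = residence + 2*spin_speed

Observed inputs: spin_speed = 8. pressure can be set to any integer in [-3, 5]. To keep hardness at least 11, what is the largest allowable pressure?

pressure = 0

Substituting into the hardness equation gives hardness = -pressure + 11.
Require -pressure + 11 ≥ 11, so pressure ≤ 0.
The largest integer in [-3, 5] satisfying this is 0.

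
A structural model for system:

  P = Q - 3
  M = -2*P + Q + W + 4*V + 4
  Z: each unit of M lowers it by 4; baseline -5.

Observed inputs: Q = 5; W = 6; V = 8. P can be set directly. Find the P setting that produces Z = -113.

Intervening on P fixes its value directly, overriding its dependence on Q.
Substituting into the M equation gives M = -2*P + 47.
Substituting into the Z equation gives Z = 8*P - 193.
Solve 8*P - 193 = -113: P = (-113 + 193) / 8 = 10.

P = 10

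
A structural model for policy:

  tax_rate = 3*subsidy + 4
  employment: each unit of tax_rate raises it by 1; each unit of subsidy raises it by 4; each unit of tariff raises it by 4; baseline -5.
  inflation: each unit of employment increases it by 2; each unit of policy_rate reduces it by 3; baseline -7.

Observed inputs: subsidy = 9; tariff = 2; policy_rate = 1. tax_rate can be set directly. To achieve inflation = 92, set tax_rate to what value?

Intervening on tax_rate fixes its value directly, overriding its dependence on subsidy.
Substituting into the employment equation gives employment = tax_rate + 39.
Substituting into the inflation equation gives inflation = 2*tax_rate + 68.
Solve 2*tax_rate + 68 = 92: tax_rate = (92 - 68) / 2 = 12.

tax_rate = 12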